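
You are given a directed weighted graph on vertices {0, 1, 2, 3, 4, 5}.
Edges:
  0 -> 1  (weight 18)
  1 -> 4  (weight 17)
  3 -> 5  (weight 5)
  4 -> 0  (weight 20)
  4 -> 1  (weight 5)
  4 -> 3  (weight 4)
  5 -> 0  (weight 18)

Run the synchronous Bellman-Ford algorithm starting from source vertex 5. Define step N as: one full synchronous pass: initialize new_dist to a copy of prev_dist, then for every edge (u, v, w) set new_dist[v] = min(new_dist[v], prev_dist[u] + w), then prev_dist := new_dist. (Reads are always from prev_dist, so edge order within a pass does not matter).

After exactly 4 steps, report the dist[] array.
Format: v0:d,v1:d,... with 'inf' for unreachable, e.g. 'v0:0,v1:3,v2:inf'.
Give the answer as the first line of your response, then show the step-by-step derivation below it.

v0:18,v1:36,v2:inf,v3:57,v4:53,v5:0

step 1: dist = v0:18,v1:inf,v2:inf,v3:inf,v4:inf,v5:0
step 2: dist = v0:18,v1:36,v2:inf,v3:inf,v4:inf,v5:0
step 3: dist = v0:18,v1:36,v2:inf,v3:inf,v4:53,v5:0
step 4: dist = v0:18,v1:36,v2:inf,v3:57,v4:53,v5:0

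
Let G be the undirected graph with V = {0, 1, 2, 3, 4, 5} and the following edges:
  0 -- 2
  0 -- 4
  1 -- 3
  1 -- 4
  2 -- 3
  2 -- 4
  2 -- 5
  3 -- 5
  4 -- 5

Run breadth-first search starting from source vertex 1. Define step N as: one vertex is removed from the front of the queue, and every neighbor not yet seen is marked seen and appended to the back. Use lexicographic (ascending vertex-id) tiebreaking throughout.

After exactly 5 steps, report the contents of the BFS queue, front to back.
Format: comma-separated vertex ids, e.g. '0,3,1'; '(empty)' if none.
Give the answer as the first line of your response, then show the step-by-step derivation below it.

0

step 1: dequeue 1; queue=[3,4]; order=1
step 2: dequeue 3; queue=[4,2,5]; order=1,3
step 3: dequeue 4; queue=[2,5,0]; order=1,3,4
step 4: dequeue 2; queue=[5,0]; order=1,3,4,2
step 5: dequeue 5; queue=[0]; order=1,3,4,2,5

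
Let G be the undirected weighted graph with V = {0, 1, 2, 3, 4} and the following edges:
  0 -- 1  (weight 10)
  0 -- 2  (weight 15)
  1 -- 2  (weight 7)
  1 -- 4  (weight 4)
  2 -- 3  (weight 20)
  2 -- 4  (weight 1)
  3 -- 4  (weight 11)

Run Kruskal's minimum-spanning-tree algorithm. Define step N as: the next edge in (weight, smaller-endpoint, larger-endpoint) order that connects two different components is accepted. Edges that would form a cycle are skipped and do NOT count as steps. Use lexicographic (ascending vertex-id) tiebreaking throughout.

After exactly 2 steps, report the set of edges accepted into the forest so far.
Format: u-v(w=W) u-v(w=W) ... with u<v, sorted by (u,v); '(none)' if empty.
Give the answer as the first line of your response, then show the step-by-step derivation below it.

1-4(w=4) 2-4(w=1)

step 1: add edge 2-4 (w=1); MST = {2-4(w=1)}
step 2: add edge 1-4 (w=4); MST = {1-4(w=4) 2-4(w=1)}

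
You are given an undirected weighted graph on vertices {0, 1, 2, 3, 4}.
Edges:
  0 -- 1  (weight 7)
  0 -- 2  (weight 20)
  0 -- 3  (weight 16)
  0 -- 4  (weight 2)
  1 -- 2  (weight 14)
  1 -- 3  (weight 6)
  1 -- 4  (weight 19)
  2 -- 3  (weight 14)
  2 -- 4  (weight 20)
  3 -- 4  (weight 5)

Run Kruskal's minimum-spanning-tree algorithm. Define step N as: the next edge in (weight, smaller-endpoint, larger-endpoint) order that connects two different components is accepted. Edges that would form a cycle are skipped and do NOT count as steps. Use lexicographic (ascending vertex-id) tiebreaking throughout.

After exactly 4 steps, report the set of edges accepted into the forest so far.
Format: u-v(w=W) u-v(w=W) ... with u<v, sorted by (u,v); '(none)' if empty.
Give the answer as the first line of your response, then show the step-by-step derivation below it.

0-4(w=2) 1-2(w=14) 1-3(w=6) 3-4(w=5)

step 1: add edge 0-4 (w=2); MST = {0-4(w=2)}
step 2: add edge 3-4 (w=5); MST = {0-4(w=2) 3-4(w=5)}
step 3: add edge 1-3 (w=6); MST = {0-4(w=2) 1-3(w=6) 3-4(w=5)}
step 4: add edge 1-2 (w=14); MST = {0-4(w=2) 1-2(w=14) 1-3(w=6) 3-4(w=5)}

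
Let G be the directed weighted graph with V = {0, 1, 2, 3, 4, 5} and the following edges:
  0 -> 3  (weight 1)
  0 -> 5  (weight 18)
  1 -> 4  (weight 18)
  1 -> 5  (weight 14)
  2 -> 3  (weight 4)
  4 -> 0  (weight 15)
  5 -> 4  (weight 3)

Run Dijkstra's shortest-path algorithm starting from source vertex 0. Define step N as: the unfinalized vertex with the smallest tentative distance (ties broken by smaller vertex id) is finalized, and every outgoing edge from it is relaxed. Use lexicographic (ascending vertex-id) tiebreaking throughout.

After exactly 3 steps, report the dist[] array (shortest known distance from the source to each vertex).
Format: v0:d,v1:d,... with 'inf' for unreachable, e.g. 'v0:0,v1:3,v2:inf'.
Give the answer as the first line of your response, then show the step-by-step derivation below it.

v0:0,v1:inf,v2:inf,v3:1,v4:21,v5:18

step 1: dist = v0:0,v1:inf,v2:inf,v3:1,v4:inf,v5:18
step 2: dist = v0:0,v1:inf,v2:inf,v3:1,v4:inf,v5:18
step 3: dist = v0:0,v1:inf,v2:inf,v3:1,v4:21,v5:18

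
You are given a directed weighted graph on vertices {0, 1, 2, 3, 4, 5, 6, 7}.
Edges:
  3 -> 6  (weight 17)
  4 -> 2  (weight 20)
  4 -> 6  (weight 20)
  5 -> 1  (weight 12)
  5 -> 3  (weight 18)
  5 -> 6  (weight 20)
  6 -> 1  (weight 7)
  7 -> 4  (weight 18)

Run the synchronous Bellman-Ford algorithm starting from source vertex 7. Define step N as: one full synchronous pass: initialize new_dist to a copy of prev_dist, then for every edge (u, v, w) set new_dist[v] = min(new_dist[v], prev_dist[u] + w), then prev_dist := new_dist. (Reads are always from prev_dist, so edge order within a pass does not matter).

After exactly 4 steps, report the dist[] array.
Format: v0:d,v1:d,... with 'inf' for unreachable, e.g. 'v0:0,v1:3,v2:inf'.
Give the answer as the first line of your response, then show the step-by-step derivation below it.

v0:inf,v1:45,v2:38,v3:inf,v4:18,v5:inf,v6:38,v7:0

step 1: dist = v0:inf,v1:inf,v2:inf,v3:inf,v4:18,v5:inf,v6:inf,v7:0
step 2: dist = v0:inf,v1:inf,v2:38,v3:inf,v4:18,v5:inf,v6:38,v7:0
step 3: dist = v0:inf,v1:45,v2:38,v3:inf,v4:18,v5:inf,v6:38,v7:0
step 4: dist = v0:inf,v1:45,v2:38,v3:inf,v4:18,v5:inf,v6:38,v7:0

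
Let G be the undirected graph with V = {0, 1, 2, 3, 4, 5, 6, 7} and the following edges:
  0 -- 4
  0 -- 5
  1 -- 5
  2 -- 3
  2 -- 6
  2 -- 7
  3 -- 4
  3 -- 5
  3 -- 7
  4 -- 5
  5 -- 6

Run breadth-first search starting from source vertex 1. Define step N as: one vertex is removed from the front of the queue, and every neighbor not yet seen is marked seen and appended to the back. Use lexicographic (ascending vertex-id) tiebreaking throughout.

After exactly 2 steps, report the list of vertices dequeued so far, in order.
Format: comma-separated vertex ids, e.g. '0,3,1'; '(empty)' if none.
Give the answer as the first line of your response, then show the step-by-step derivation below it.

1,5

step 1: dequeue 1; queue=[5]; order=1
step 2: dequeue 5; queue=[0,3,4,6]; order=1,5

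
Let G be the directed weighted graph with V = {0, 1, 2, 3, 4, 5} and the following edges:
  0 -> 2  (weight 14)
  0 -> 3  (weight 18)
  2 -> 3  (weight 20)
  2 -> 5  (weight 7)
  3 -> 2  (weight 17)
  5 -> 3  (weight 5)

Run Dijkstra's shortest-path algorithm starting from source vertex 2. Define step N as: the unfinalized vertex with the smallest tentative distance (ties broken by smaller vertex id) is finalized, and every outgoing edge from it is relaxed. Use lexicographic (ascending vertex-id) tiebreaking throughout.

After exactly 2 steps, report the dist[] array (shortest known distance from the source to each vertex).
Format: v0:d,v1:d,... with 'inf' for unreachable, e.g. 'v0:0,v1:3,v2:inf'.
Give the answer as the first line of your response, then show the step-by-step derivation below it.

v0:inf,v1:inf,v2:0,v3:12,v4:inf,v5:7

step 1: dist = v0:inf,v1:inf,v2:0,v3:20,v4:inf,v5:7
step 2: dist = v0:inf,v1:inf,v2:0,v3:12,v4:inf,v5:7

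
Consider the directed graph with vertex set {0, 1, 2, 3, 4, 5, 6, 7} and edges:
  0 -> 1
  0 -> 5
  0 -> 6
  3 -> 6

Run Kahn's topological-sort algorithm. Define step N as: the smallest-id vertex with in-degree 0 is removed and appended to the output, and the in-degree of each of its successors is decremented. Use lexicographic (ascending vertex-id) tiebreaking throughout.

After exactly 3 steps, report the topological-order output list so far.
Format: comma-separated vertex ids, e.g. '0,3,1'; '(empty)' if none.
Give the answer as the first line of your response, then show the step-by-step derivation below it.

0,1,2

step 1: output 0; order=[0]; indeg=(0,0,0,0,0,0,1,0)
step 2: output 1; order=[0,1]; indeg=(0,0,0,0,0,0,1,0)
step 3: output 2; order=[0,1,2]; indeg=(0,0,0,0,0,0,1,0)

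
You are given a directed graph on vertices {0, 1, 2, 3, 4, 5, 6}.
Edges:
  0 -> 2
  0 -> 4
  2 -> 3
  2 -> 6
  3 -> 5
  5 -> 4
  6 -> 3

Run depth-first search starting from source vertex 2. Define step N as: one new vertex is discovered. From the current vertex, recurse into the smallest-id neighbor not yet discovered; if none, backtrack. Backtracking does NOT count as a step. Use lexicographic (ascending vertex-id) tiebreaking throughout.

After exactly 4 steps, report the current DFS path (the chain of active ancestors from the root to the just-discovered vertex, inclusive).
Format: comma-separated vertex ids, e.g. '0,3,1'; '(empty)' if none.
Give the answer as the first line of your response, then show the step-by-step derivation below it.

2,3,5,4

step 1: discover 2; path=2; order=2
step 2: discover 3; path=2>3; order=2,3
step 3: discover 5; path=2>3>5; order=2,3,5
step 4: discover 4; path=2>3>5>4; order=2,3,5,4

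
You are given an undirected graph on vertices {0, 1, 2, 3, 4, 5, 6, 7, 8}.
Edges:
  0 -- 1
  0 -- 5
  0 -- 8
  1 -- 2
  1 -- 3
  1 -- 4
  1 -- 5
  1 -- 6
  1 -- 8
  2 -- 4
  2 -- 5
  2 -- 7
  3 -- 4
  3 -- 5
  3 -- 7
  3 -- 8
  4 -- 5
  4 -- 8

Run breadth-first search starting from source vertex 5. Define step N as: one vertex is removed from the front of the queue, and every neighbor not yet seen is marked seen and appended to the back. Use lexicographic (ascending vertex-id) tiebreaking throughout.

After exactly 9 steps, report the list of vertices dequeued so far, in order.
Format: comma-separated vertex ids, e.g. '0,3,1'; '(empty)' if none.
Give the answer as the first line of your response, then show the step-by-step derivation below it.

5,0,1,2,3,4,8,6,7

step 1: dequeue 5; queue=[0,1,2,3,4]; order=5
step 2: dequeue 0; queue=[1,2,3,4,8]; order=5,0
step 3: dequeue 1; queue=[2,3,4,8,6]; order=5,0,1
step 4: dequeue 2; queue=[3,4,8,6,7]; order=5,0,1,2
step 5: dequeue 3; queue=[4,8,6,7]; order=5,0,1,2,3
step 6: dequeue 4; queue=[8,6,7]; order=5,0,1,2,3,4
step 7: dequeue 8; queue=[6,7]; order=5,0,1,2,3,4,8
step 8: dequeue 6; queue=[7]; order=5,0,1,2,3,4,8,6
step 9: dequeue 7; queue=[(empty)]; order=5,0,1,2,3,4,8,6,7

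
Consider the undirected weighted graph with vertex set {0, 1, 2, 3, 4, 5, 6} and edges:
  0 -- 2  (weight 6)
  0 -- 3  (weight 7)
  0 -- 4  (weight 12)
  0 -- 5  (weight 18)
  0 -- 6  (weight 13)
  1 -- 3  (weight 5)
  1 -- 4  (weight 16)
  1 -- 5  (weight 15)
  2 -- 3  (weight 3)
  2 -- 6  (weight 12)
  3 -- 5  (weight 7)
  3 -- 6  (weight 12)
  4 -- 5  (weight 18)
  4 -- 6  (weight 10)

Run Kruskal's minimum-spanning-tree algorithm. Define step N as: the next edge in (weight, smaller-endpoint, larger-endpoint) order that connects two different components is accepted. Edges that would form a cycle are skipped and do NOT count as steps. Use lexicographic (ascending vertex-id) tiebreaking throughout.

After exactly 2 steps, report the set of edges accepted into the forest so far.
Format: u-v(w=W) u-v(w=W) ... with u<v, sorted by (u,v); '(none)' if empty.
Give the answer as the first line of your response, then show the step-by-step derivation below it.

1-3(w=5) 2-3(w=3)

step 1: add edge 2-3 (w=3); MST = {2-3(w=3)}
step 2: add edge 1-3 (w=5); MST = {1-3(w=5) 2-3(w=3)}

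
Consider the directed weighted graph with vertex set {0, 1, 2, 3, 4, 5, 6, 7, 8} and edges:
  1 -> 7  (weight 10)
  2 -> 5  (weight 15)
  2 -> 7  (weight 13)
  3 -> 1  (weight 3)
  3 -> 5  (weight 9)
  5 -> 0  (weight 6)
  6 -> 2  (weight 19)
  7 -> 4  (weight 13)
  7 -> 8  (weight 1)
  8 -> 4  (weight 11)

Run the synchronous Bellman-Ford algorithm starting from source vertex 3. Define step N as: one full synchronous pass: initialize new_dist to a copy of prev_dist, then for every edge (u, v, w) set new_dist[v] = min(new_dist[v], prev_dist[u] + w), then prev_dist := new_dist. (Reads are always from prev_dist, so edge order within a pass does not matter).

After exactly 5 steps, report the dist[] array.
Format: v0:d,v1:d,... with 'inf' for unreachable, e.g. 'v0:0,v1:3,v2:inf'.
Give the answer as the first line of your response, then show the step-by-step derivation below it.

v0:15,v1:3,v2:inf,v3:0,v4:25,v5:9,v6:inf,v7:13,v8:14

step 1: dist = v0:inf,v1:3,v2:inf,v3:0,v4:inf,v5:9,v6:inf,v7:inf,v8:inf
step 2: dist = v0:15,v1:3,v2:inf,v3:0,v4:inf,v5:9,v6:inf,v7:13,v8:inf
step 3: dist = v0:15,v1:3,v2:inf,v3:0,v4:26,v5:9,v6:inf,v7:13,v8:14
step 4: dist = v0:15,v1:3,v2:inf,v3:0,v4:25,v5:9,v6:inf,v7:13,v8:14
step 5: dist = v0:15,v1:3,v2:inf,v3:0,v4:25,v5:9,v6:inf,v7:13,v8:14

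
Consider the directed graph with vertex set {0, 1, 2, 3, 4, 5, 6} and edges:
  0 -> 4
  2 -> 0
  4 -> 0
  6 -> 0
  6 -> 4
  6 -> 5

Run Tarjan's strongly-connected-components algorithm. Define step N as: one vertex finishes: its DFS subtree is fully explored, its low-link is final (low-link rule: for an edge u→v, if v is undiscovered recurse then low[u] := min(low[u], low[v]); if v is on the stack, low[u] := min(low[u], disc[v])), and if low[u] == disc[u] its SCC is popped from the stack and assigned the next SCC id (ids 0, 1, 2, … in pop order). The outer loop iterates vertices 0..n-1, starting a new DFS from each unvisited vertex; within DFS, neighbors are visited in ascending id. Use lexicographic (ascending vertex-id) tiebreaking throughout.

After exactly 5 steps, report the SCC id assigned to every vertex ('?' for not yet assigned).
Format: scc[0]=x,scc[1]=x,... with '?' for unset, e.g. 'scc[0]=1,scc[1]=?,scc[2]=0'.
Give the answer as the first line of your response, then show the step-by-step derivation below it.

scc[0]=0,scc[1]=1,scc[2]=2,scc[3]=3,scc[4]=0,scc[5]=?,scc[6]=?

step 1: low=(low[0]=0,low[1]=?,low[2]=?,low[3]=?,low[4]=0,low[5]=?,low[6]=?); scc=(scc[0]=?,scc[1]=?,scc[2]=?,scc[3]=?,scc[4]=?,scc[5]=?,scc[6]=?)
step 2: low=(low[0]=0,low[1]=?,low[2]=?,low[3]=?,low[4]=0,low[5]=?,low[6]=?); scc=(scc[0]=0,scc[1]=?,scc[2]=?,scc[3]=?,scc[4]=0,scc[5]=?,scc[6]=?)
step 3: low=(low[0]=0,low[1]=2,low[2]=?,low[3]=?,low[4]=0,low[5]=?,low[6]=?); scc=(scc[0]=0,scc[1]=1,scc[2]=?,scc[3]=?,scc[4]=0,scc[5]=?,scc[6]=?)
step 4: low=(low[0]=0,low[1]=2,low[2]=3,low[3]=?,low[4]=0,low[5]=?,low[6]=?); scc=(scc[0]=0,scc[1]=1,scc[2]=2,scc[3]=?,scc[4]=0,scc[5]=?,scc[6]=?)
step 5: low=(low[0]=0,low[1]=2,low[2]=3,low[3]=4,low[4]=0,low[5]=?,low[6]=?); scc=(scc[0]=0,scc[1]=1,scc[2]=2,scc[3]=3,scc[4]=0,scc[5]=?,scc[6]=?)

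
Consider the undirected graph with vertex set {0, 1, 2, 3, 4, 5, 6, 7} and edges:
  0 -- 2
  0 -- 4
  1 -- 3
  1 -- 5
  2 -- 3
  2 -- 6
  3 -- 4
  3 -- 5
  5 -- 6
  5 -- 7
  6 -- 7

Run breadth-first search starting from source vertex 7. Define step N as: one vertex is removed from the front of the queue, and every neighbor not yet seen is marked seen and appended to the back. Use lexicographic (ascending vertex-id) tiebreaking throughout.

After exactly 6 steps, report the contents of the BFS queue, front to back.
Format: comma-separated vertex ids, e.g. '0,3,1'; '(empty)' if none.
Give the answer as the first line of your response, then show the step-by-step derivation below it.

4,0

step 1: dequeue 7; queue=[5,6]; order=7
step 2: dequeue 5; queue=[6,1,3]; order=7,5
step 3: dequeue 6; queue=[1,3,2]; order=7,5,6
step 4: dequeue 1; queue=[3,2]; order=7,5,6,1
step 5: dequeue 3; queue=[2,4]; order=7,5,6,1,3
step 6: dequeue 2; queue=[4,0]; order=7,5,6,1,3,2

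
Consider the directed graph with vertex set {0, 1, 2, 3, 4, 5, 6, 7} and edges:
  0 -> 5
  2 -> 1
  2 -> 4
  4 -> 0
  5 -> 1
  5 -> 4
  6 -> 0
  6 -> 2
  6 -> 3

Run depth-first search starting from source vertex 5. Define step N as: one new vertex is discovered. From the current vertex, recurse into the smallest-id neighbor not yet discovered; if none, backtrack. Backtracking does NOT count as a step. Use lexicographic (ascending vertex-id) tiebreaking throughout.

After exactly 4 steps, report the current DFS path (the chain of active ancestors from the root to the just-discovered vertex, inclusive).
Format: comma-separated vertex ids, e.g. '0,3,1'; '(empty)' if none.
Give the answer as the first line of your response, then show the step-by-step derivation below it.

5,4,0

step 1: discover 5; path=5; order=5
step 2: discover 1; path=5>1; order=5,1
step 3: discover 4; path=5>4; order=5,1,4
step 4: discover 0; path=5>4>0; order=5,1,4,0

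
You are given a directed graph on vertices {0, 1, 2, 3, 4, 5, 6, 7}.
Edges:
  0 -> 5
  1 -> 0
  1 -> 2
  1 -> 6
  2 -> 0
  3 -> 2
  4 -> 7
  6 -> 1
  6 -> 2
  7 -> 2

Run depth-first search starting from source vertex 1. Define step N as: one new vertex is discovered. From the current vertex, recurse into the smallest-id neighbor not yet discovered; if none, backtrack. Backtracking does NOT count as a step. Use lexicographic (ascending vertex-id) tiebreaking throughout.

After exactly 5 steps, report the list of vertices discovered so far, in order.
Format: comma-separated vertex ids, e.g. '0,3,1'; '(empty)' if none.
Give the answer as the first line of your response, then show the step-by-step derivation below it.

1,0,5,2,6

step 1: discover 1; path=1; order=1
step 2: discover 0; path=1>0; order=1,0
step 3: discover 5; path=1>0>5; order=1,0,5
step 4: discover 2; path=1>2; order=1,0,5,2
step 5: discover 6; path=1>6; order=1,0,5,2,6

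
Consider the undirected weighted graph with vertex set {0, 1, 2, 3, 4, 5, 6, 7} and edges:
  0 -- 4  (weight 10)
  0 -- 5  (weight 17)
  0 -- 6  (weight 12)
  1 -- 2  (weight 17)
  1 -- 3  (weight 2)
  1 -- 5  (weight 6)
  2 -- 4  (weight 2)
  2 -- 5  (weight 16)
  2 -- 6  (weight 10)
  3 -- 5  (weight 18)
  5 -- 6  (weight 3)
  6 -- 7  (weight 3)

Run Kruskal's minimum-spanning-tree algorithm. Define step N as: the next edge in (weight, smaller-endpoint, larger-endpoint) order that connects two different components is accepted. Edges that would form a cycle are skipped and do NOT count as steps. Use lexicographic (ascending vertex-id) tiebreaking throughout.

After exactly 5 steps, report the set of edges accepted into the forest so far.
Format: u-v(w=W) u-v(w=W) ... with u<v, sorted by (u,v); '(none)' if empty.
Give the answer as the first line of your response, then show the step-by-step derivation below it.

1-3(w=2) 1-5(w=6) 2-4(w=2) 5-6(w=3) 6-7(w=3)

step 1: add edge 1-3 (w=2); MST = {1-3(w=2)}
step 2: add edge 2-4 (w=2); MST = {1-3(w=2) 2-4(w=2)}
step 3: add edge 5-6 (w=3); MST = {1-3(w=2) 2-4(w=2) 5-6(w=3)}
step 4: add edge 6-7 (w=3); MST = {1-3(w=2) 2-4(w=2) 5-6(w=3) 6-7(w=3)}
step 5: add edge 1-5 (w=6); MST = {1-3(w=2) 1-5(w=6) 2-4(w=2) 5-6(w=3) 6-7(w=3)}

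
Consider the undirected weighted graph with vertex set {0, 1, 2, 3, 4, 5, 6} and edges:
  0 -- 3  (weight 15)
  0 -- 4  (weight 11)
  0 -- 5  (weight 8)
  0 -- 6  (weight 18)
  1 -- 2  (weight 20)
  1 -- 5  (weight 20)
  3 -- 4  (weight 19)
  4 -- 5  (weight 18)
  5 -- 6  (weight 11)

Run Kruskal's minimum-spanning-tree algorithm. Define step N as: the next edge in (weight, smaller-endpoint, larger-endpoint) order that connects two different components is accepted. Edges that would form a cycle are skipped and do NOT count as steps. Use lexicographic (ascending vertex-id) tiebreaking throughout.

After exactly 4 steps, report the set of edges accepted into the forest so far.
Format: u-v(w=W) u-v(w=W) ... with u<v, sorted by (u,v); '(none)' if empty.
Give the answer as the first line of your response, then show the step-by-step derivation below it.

0-3(w=15) 0-4(w=11) 0-5(w=8) 5-6(w=11)

step 1: add edge 0-5 (w=8); MST = {0-5(w=8)}
step 2: add edge 0-4 (w=11); MST = {0-4(w=11) 0-5(w=8)}
step 3: add edge 5-6 (w=11); MST = {0-4(w=11) 0-5(w=8) 5-6(w=11)}
step 4: add edge 0-3 (w=15); MST = {0-3(w=15) 0-4(w=11) 0-5(w=8) 5-6(w=11)}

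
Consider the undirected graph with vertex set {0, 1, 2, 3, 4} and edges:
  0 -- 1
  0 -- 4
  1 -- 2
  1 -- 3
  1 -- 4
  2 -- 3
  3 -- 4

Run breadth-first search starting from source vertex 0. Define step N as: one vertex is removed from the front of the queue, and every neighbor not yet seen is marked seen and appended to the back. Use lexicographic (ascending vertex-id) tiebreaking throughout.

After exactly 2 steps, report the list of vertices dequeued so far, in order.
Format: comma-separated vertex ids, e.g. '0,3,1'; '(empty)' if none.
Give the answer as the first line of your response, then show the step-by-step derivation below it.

0,1

step 1: dequeue 0; queue=[1,4]; order=0
step 2: dequeue 1; queue=[4,2,3]; order=0,1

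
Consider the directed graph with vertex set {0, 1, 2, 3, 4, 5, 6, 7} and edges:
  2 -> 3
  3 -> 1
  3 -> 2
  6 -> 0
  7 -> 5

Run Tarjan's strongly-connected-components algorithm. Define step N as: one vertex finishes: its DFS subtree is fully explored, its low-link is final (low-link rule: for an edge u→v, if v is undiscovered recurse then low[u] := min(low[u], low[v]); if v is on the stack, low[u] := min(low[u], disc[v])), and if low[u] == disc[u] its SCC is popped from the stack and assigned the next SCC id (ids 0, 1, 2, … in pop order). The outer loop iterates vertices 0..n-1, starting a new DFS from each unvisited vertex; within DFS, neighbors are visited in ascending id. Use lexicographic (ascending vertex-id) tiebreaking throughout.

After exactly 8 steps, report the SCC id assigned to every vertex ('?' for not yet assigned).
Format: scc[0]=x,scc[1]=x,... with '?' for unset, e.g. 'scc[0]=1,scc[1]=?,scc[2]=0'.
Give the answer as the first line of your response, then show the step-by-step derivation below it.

scc[0]=0,scc[1]=1,scc[2]=2,scc[3]=2,scc[4]=3,scc[5]=4,scc[6]=5,scc[7]=6

step 1: low=(low[0]=0,low[1]=?,low[2]=?,low[3]=?,low[4]=?,low[5]=?,low[6]=?,low[7]=?); scc=(scc[0]=0,scc[1]=?,scc[2]=?,scc[3]=?,scc[4]=?,scc[5]=?,scc[6]=?,scc[7]=?)
step 2: low=(low[0]=0,low[1]=1,low[2]=?,low[3]=?,low[4]=?,low[5]=?,low[6]=?,low[7]=?); scc=(scc[0]=0,scc[1]=1,scc[2]=?,scc[3]=?,scc[4]=?,scc[5]=?,scc[6]=?,scc[7]=?)
step 3: low=(low[0]=0,low[1]=1,low[2]=2,low[3]=2,low[4]=?,low[5]=?,low[6]=?,low[7]=?); scc=(scc[0]=0,scc[1]=1,scc[2]=?,scc[3]=?,scc[4]=?,scc[5]=?,scc[6]=?,scc[7]=?)
step 4: low=(low[0]=0,low[1]=1,low[2]=2,low[3]=2,low[4]=?,low[5]=?,low[6]=?,low[7]=?); scc=(scc[0]=0,scc[1]=1,scc[2]=2,scc[3]=2,scc[4]=?,scc[5]=?,scc[6]=?,scc[7]=?)
step 5: low=(low[0]=0,low[1]=1,low[2]=2,low[3]=2,low[4]=4,low[5]=?,low[6]=?,low[7]=?); scc=(scc[0]=0,scc[1]=1,scc[2]=2,scc[3]=2,scc[4]=3,scc[5]=?,scc[6]=?,scc[7]=?)
step 6: low=(low[0]=0,low[1]=1,low[2]=2,low[3]=2,low[4]=4,low[5]=5,low[6]=?,low[7]=?); scc=(scc[0]=0,scc[1]=1,scc[2]=2,scc[3]=2,scc[4]=3,scc[5]=4,scc[6]=?,scc[7]=?)
step 7: low=(low[0]=0,low[1]=1,low[2]=2,low[3]=2,low[4]=4,low[5]=5,low[6]=6,low[7]=?); scc=(scc[0]=0,scc[1]=1,scc[2]=2,scc[3]=2,scc[4]=3,scc[5]=4,scc[6]=5,scc[7]=?)
step 8: low=(low[0]=0,low[1]=1,low[2]=2,low[3]=2,low[4]=4,low[5]=5,low[6]=6,low[7]=7); scc=(scc[0]=0,scc[1]=1,scc[2]=2,scc[3]=2,scc[4]=3,scc[5]=4,scc[6]=5,scc[7]=6)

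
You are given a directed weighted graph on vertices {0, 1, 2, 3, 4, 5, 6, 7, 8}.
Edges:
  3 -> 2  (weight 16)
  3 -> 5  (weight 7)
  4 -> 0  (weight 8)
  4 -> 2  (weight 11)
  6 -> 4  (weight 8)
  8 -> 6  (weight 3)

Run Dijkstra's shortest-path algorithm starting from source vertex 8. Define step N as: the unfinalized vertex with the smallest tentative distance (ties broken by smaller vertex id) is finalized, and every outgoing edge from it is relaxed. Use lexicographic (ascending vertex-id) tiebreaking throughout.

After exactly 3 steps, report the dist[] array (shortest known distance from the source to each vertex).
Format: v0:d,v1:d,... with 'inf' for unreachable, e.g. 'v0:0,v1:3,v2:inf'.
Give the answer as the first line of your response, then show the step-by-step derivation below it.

v0:19,v1:inf,v2:22,v3:inf,v4:11,v5:inf,v6:3,v7:inf,v8:0

step 1: dist = v0:inf,v1:inf,v2:inf,v3:inf,v4:inf,v5:inf,v6:3,v7:inf,v8:0
step 2: dist = v0:inf,v1:inf,v2:inf,v3:inf,v4:11,v5:inf,v6:3,v7:inf,v8:0
step 3: dist = v0:19,v1:inf,v2:22,v3:inf,v4:11,v5:inf,v6:3,v7:inf,v8:0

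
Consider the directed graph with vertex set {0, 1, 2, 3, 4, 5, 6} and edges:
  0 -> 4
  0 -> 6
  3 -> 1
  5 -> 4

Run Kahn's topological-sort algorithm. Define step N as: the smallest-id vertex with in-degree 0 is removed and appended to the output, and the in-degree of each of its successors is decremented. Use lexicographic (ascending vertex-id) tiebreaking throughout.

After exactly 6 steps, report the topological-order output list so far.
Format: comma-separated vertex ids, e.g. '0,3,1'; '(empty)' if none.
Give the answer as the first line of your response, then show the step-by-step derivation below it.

0,2,3,1,5,4

step 1: output 0; order=[0]; indeg=(0,1,0,0,1,0,0)
step 2: output 2; order=[0,2]; indeg=(0,1,0,0,1,0,0)
step 3: output 3; order=[0,2,3]; indeg=(0,0,0,0,1,0,0)
step 4: output 1; order=[0,2,3,1]; indeg=(0,0,0,0,1,0,0)
step 5: output 5; order=[0,2,3,1,5]; indeg=(0,0,0,0,0,0,0)
step 6: output 4; order=[0,2,3,1,5,4]; indeg=(0,0,0,0,0,0,0)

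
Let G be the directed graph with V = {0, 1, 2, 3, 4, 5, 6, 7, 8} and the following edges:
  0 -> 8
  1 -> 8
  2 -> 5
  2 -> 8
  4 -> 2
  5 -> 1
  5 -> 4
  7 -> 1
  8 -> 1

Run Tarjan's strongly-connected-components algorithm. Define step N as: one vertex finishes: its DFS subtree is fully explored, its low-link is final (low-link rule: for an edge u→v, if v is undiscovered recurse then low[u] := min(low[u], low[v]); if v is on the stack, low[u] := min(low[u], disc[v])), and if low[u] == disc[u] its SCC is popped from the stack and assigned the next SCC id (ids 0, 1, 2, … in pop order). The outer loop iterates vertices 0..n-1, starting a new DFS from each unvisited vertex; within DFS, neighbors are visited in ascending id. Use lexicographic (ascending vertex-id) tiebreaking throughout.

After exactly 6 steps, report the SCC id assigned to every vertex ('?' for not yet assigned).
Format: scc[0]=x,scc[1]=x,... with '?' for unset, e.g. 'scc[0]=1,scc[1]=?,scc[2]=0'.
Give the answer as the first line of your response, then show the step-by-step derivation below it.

scc[0]=1,scc[1]=0,scc[2]=2,scc[3]=?,scc[4]=2,scc[5]=2,scc[6]=?,scc[7]=?,scc[8]=0

step 1: low=(low[0]=0,low[1]=1,low[2]=?,low[3]=?,low[4]=?,low[5]=?,low[6]=?,low[7]=?,low[8]=1); scc=(scc[0]=?,scc[1]=?,scc[2]=?,scc[3]=?,scc[4]=?,scc[5]=?,scc[6]=?,scc[7]=?,scc[8]=?)
step 2: low=(low[0]=0,low[1]=1,low[2]=?,low[3]=?,low[4]=?,low[5]=?,low[6]=?,low[7]=?,low[8]=1); scc=(scc[0]=?,scc[1]=0,scc[2]=?,scc[3]=?,scc[4]=?,scc[5]=?,scc[6]=?,scc[7]=?,scc[8]=0)
step 3: low=(low[0]=0,low[1]=1,low[2]=?,low[3]=?,low[4]=?,low[5]=?,low[6]=?,low[7]=?,low[8]=1); scc=(scc[0]=1,scc[1]=0,scc[2]=?,scc[3]=?,scc[4]=?,scc[5]=?,scc[6]=?,scc[7]=?,scc[8]=0)
step 4: low=(low[0]=0,low[1]=1,low[2]=3,low[3]=?,low[4]=3,low[5]=4,low[6]=?,low[7]=?,low[8]=1); scc=(scc[0]=1,scc[1]=0,scc[2]=?,scc[3]=?,scc[4]=?,scc[5]=?,scc[6]=?,scc[7]=?,scc[8]=0)
step 5: low=(low[0]=0,low[1]=1,low[2]=3,low[3]=?,low[4]=3,low[5]=3,low[6]=?,low[7]=?,low[8]=1); scc=(scc[0]=1,scc[1]=0,scc[2]=?,scc[3]=?,scc[4]=?,scc[5]=?,scc[6]=?,scc[7]=?,scc[8]=0)
step 6: low=(low[0]=0,low[1]=1,low[2]=3,low[3]=?,low[4]=3,low[5]=3,low[6]=?,low[7]=?,low[8]=1); scc=(scc[0]=1,scc[1]=0,scc[2]=2,scc[3]=?,scc[4]=2,scc[5]=2,scc[6]=?,scc[7]=?,scc[8]=0)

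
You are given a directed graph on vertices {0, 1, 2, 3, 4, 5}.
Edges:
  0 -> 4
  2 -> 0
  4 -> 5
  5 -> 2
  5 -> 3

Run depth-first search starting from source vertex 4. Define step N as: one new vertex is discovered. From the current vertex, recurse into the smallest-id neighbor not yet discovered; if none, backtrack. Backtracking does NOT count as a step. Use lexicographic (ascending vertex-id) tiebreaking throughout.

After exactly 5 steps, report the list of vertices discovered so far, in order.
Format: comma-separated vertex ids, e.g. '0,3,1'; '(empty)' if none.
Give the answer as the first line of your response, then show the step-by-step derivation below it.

4,5,2,0,3

step 1: discover 4; path=4; order=4
step 2: discover 5; path=4>5; order=4,5
step 3: discover 2; path=4>5>2; order=4,5,2
step 4: discover 0; path=4>5>2>0; order=4,5,2,0
step 5: discover 3; path=4>5>3; order=4,5,2,0,3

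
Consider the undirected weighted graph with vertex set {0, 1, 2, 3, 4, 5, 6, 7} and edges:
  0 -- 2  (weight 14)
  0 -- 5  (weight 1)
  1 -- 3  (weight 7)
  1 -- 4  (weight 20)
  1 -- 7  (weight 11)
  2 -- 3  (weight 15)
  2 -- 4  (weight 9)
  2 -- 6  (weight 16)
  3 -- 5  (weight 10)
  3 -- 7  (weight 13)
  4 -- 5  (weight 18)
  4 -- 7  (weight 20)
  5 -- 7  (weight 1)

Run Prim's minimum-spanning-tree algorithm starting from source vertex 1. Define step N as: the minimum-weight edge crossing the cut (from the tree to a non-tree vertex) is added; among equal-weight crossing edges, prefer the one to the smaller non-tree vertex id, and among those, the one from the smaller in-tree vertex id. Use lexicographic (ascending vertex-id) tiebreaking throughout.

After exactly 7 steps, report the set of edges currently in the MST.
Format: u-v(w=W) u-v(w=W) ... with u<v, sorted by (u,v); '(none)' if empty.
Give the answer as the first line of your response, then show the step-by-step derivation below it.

0-2(w=14) 0-5(w=1) 1-3(w=7) 2-4(w=9) 2-6(w=16) 3-5(w=10) 5-7(w=1)

step 1: add edge 1-3 (w=7); MST = {1-3(w=7)}
step 2: add edge 3-5 (w=10); MST = {1-3(w=7) 3-5(w=10)}
step 3: add edge 0-5 (w=1); MST = {0-5(w=1) 1-3(w=7) 3-5(w=10)}
step 4: add edge 5-7 (w=1); MST = {0-5(w=1) 1-3(w=7) 3-5(w=10) 5-7(w=1)}
step 5: add edge 0-2 (w=14); MST = {0-2(w=14) 0-5(w=1) 1-3(w=7) 3-5(w=10) 5-7(w=1)}
step 6: add edge 2-4 (w=9); MST = {0-2(w=14) 0-5(w=1) 1-3(w=7) 2-4(w=9) 3-5(w=10) 5-7(w=1)}
step 7: add edge 2-6 (w=16); MST = {0-2(w=14) 0-5(w=1) 1-3(w=7) 2-4(w=9) 2-6(w=16) 3-5(w=10) 5-7(w=1)}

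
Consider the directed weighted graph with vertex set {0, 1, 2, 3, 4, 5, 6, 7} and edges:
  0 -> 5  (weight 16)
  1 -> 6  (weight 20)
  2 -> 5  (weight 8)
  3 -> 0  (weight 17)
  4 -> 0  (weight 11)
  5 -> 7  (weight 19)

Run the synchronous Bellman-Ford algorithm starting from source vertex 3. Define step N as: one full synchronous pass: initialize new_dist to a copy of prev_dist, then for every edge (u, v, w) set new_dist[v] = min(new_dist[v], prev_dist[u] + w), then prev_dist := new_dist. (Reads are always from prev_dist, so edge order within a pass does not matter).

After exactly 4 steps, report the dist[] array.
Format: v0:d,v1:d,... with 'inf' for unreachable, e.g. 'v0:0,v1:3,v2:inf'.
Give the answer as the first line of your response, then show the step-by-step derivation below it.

v0:17,v1:inf,v2:inf,v3:0,v4:inf,v5:33,v6:inf,v7:52

step 1: dist = v0:17,v1:inf,v2:inf,v3:0,v4:inf,v5:inf,v6:inf,v7:inf
step 2: dist = v0:17,v1:inf,v2:inf,v3:0,v4:inf,v5:33,v6:inf,v7:inf
step 3: dist = v0:17,v1:inf,v2:inf,v3:0,v4:inf,v5:33,v6:inf,v7:52
step 4: dist = v0:17,v1:inf,v2:inf,v3:0,v4:inf,v5:33,v6:inf,v7:52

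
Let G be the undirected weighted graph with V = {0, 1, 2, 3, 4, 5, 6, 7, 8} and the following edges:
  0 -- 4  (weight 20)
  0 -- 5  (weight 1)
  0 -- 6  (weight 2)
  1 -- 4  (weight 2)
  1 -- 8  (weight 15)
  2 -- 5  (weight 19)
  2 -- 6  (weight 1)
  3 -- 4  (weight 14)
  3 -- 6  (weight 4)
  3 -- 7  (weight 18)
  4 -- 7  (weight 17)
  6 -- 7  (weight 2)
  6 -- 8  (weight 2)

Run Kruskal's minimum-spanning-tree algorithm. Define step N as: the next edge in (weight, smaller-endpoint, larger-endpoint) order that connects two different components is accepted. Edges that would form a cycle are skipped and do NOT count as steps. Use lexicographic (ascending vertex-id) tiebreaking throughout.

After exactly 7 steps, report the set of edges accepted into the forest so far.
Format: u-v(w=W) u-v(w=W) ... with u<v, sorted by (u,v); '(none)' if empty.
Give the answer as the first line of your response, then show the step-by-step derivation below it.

0-5(w=1) 0-6(w=2) 1-4(w=2) 2-6(w=1) 3-6(w=4) 6-7(w=2) 6-8(w=2)

step 1: add edge 0-5 (w=1); MST = {0-5(w=1)}
step 2: add edge 2-6 (w=1); MST = {0-5(w=1) 2-6(w=1)}
step 3: add edge 0-6 (w=2); MST = {0-5(w=1) 0-6(w=2) 2-6(w=1)}
step 4: add edge 1-4 (w=2); MST = {0-5(w=1) 0-6(w=2) 1-4(w=2) 2-6(w=1)}
step 5: add edge 6-7 (w=2); MST = {0-5(w=1) 0-6(w=2) 1-4(w=2) 2-6(w=1) 6-7(w=2)}
step 6: add edge 6-8 (w=2); MST = {0-5(w=1) 0-6(w=2) 1-4(w=2) 2-6(w=1) 6-7(w=2) 6-8(w=2)}
step 7: add edge 3-6 (w=4); MST = {0-5(w=1) 0-6(w=2) 1-4(w=2) 2-6(w=1) 3-6(w=4) 6-7(w=2) 6-8(w=2)}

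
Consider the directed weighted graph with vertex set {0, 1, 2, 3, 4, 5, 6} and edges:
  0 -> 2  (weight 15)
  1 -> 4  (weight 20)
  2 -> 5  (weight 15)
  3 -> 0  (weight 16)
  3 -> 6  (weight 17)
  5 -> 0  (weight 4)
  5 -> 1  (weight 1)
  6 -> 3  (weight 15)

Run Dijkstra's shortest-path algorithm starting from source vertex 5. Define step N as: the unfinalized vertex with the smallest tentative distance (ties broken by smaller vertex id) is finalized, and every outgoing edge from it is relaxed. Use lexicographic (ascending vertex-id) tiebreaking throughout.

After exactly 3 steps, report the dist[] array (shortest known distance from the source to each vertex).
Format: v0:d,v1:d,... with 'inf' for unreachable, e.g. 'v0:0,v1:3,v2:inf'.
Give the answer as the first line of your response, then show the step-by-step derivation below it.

v0:4,v1:1,v2:19,v3:inf,v4:21,v5:0,v6:inf

step 1: dist = v0:4,v1:1,v2:inf,v3:inf,v4:inf,v5:0,v6:inf
step 2: dist = v0:4,v1:1,v2:inf,v3:inf,v4:21,v5:0,v6:inf
step 3: dist = v0:4,v1:1,v2:19,v3:inf,v4:21,v5:0,v6:inf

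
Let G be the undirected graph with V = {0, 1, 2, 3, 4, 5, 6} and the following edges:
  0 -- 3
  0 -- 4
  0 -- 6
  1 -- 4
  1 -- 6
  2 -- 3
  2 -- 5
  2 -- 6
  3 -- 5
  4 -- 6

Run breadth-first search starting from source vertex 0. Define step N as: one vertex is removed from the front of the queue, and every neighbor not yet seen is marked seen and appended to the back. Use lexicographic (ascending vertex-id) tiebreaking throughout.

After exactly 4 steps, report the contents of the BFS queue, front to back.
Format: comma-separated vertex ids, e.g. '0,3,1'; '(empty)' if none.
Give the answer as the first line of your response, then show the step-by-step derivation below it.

2,5,1

step 1: dequeue 0; queue=[3,4,6]; order=0
step 2: dequeue 3; queue=[4,6,2,5]; order=0,3
step 3: dequeue 4; queue=[6,2,5,1]; order=0,3,4
step 4: dequeue 6; queue=[2,5,1]; order=0,3,4,6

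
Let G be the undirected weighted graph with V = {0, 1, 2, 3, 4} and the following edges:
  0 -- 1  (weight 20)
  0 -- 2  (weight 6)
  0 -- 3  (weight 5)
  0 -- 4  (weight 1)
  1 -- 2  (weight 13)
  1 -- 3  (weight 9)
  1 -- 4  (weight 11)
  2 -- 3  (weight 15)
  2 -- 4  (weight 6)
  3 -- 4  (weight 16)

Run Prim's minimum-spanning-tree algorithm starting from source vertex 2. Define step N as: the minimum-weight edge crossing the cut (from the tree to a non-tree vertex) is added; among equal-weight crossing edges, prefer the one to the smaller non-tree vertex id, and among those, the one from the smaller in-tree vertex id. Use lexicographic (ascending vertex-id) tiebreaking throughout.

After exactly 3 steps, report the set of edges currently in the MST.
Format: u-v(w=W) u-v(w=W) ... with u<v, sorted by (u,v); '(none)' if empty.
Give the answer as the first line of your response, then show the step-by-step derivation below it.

0-2(w=6) 0-3(w=5) 0-4(w=1)

step 1: add edge 0-2 (w=6); MST = {0-2(w=6)}
step 2: add edge 0-4 (w=1); MST = {0-2(w=6) 0-4(w=1)}
step 3: add edge 0-3 (w=5); MST = {0-2(w=6) 0-3(w=5) 0-4(w=1)}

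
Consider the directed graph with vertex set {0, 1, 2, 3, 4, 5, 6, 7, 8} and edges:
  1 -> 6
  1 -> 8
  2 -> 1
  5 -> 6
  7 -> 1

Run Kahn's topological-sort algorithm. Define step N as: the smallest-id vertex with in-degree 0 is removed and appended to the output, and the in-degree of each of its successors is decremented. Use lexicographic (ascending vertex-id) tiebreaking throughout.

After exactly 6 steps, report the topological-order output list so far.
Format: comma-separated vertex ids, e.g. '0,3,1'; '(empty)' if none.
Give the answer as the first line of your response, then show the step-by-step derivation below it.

0,2,3,4,5,7

step 1: output 0; order=[0]; indeg=(0,2,0,0,0,0,2,0,1)
step 2: output 2; order=[0,2]; indeg=(0,1,0,0,0,0,2,0,1)
step 3: output 3; order=[0,2,3]; indeg=(0,1,0,0,0,0,2,0,1)
step 4: output 4; order=[0,2,3,4]; indeg=(0,1,0,0,0,0,2,0,1)
step 5: output 5; order=[0,2,3,4,5]; indeg=(0,1,0,0,0,0,1,0,1)
step 6: output 7; order=[0,2,3,4,5,7]; indeg=(0,0,0,0,0,0,1,0,1)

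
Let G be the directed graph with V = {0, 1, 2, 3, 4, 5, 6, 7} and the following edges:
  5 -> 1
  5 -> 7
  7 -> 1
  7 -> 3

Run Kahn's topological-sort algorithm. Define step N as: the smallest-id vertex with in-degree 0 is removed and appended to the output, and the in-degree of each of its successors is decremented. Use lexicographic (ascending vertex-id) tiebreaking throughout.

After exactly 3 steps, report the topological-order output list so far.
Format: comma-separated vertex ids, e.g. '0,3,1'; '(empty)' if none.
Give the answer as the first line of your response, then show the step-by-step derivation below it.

0,2,4

step 1: output 0; order=[0]; indeg=(0,2,0,1,0,0,0,1)
step 2: output 2; order=[0,2]; indeg=(0,2,0,1,0,0,0,1)
step 3: output 4; order=[0,2,4]; indeg=(0,2,0,1,0,0,0,1)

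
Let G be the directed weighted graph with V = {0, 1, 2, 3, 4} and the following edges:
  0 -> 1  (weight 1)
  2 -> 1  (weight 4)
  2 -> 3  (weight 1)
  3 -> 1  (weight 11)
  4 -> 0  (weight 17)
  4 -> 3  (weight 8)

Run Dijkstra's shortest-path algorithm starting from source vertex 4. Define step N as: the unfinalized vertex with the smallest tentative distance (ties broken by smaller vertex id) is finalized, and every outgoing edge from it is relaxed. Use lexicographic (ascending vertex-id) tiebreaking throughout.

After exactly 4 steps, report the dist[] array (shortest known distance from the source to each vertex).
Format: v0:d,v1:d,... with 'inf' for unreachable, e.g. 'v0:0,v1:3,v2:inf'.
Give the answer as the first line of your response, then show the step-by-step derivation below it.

v0:17,v1:18,v2:inf,v3:8,v4:0

step 1: dist = v0:17,v1:inf,v2:inf,v3:8,v4:0
step 2: dist = v0:17,v1:19,v2:inf,v3:8,v4:0
step 3: dist = v0:17,v1:18,v2:inf,v3:8,v4:0
step 4: dist = v0:17,v1:18,v2:inf,v3:8,v4:0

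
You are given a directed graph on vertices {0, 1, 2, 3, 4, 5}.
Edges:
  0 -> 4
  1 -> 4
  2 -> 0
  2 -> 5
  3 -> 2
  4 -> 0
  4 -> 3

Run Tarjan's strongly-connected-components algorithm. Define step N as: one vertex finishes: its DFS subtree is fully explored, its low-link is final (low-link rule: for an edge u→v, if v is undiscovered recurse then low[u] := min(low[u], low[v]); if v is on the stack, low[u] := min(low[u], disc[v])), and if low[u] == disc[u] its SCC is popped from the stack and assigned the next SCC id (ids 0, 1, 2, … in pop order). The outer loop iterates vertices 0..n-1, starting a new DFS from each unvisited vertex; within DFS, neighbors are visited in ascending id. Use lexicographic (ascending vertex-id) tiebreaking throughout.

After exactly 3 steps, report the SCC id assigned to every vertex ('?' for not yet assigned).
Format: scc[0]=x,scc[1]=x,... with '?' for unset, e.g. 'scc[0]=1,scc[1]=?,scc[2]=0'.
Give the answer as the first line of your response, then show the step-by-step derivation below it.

scc[0]=?,scc[1]=?,scc[2]=?,scc[3]=?,scc[4]=?,scc[5]=0

step 1: low=(low[0]=0,low[1]=?,low[2]=0,low[3]=2,low[4]=0,low[5]=4); scc=(scc[0]=?,scc[1]=?,scc[2]=?,scc[3]=?,scc[4]=?,scc[5]=0)
step 2: low=(low[0]=0,low[1]=?,low[2]=0,low[3]=2,low[4]=0,low[5]=4); scc=(scc[0]=?,scc[1]=?,scc[2]=?,scc[3]=?,scc[4]=?,scc[5]=0)
step 3: low=(low[0]=0,low[1]=?,low[2]=0,low[3]=0,low[4]=0,low[5]=4); scc=(scc[0]=?,scc[1]=?,scc[2]=?,scc[3]=?,scc[4]=?,scc[5]=0)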